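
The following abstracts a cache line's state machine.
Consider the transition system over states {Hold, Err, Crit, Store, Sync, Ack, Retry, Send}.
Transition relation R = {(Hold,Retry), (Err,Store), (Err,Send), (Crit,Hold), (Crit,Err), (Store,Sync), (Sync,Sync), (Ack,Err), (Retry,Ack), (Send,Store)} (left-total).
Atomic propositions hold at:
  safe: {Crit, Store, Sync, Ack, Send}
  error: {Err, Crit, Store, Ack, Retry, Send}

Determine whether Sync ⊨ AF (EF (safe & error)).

Sat(safe & error) = {Crit, Store, Ack, Send}
EF (safe & error): least fixpoint, start Z0 = {Crit, Store, Ack, Send}, add states with some successor in Z. Z1 = {Err, Crit, Store, Ack, Retry, Send}; Z2 = {Hold, Err, Crit, Store, Ack, Retry, Send}; fixed.
Sat(EF (safe & error)) = {Hold, Err, Crit, Store, Ack, Retry, Send}
AF (EF (safe & error)): least fixpoint, start Z0 = {Hold, Err, Crit, Store, Ack, Retry, Send}, add states with every successor in Z. Already a fixed point.
Sat(AF (EF (safe & error))) = {Hold, Err, Crit, Store, Ack, Retry, Send}
Sync ∉ Sat(AF (EF (safe & error))) = {Hold, Err, Crit, Store, Ack, Retry, Send}, so the formula does not hold at Sync.

No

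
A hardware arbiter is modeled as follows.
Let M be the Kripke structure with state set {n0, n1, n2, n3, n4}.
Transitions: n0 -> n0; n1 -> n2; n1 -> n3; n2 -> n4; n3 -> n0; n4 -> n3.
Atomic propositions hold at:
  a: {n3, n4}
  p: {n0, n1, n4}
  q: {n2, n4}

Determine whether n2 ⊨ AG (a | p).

Sat(a | p) = {n0, n1, n3, n4}
AG (a | p): greatest fixpoint, start Z0 = {n0, n1, n3, n4}, keep only states in Sat with every successor in Z. Z1 = {n0, n3, n4}; fixed.
Sat(AG (a | p)) = {n0, n3, n4}
n2 ∉ Sat(AG (a | p)) = {n0, n3, n4}, so the formula does not hold at n2.

No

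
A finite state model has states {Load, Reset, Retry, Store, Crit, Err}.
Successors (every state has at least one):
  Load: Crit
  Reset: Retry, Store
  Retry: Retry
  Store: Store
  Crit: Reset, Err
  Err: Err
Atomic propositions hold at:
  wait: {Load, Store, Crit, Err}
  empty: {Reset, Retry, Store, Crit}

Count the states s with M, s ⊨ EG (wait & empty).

1

Sat(wait & empty) = {Store, Crit}
EG (wait & empty): greatest fixpoint, start Z0 = {Store, Crit}, keep only states in Sat with some successor in Z. Z1 = {Store}; fixed.
Sat(EG (wait & empty)) = {Store}
|Sat(EG (wait & empty))| = |{Store}| = 1.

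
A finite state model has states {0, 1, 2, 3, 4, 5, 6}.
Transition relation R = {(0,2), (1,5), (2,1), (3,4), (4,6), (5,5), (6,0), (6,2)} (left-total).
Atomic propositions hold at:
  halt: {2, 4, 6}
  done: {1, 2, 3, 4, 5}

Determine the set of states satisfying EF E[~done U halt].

Sat(~done) = {0, 6}
E[~done U halt]: least fixpoint, start Z0 = Sat(halt) = {2, 4, 6}, add states in Sat(~done) with some successor in Z. Z1 = {0, 2, 4, 6}; fixed.
Sat(E[~done U halt]) = {0, 2, 4, 6}
EF E[~done U halt]: least fixpoint, start Z0 = {0, 2, 4, 6}, add states with some successor in Z. Z1 = {0, 2, 3, 4, 6}; fixed.
Sat(EF E[~done U halt]) = {0, 2, 3, 4, 6}

{0, 2, 3, 4, 6}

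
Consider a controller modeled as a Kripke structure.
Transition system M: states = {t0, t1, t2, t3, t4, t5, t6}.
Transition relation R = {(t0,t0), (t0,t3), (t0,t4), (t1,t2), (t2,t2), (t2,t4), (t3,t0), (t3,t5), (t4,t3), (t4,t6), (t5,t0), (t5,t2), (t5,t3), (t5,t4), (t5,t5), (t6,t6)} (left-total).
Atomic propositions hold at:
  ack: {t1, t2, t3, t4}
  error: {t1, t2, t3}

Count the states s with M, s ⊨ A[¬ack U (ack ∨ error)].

Sat(¬ack) = {t0, t5, t6}
Sat(ack ∨ error) = {t1, t2, t3, t4}
A[¬ack U (ack ∨ error)]: least fixpoint, start Z0 = Sat((ack ∨ error)) = {t1, t2, t3, t4}, add states in Sat(¬ack) with every successor in Z. Already a fixed point.
Sat(A[¬ack U (ack ∨ error)]) = {t1, t2, t3, t4}
|Sat(A[¬ack U (ack ∨ error)])| = |{t1, t2, t3, t4}| = 4.

4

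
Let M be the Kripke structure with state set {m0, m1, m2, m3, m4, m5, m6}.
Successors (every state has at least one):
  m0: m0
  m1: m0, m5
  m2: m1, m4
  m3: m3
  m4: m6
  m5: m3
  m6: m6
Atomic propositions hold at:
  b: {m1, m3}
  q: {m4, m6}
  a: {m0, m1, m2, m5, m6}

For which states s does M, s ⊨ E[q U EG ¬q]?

Sat(¬q) = {m0, m1, m2, m3, m5}
EG ¬q: greatest fixpoint, start Z0 = {m0, m1, m2, m3, m5}, keep only states in Sat with some successor in Z. Already a fixed point.
Sat(EG ¬q) = {m0, m1, m2, m3, m5}
E[q U EG ¬q]: least fixpoint, start Z0 = Sat(EG ¬q) = {m0, m1, m2, m3, m5}, add states in Sat(q) with some successor in Z. Already a fixed point.
Sat(E[q U EG ¬q]) = {m0, m1, m2, m3, m5}

{m0, m1, m2, m3, m5}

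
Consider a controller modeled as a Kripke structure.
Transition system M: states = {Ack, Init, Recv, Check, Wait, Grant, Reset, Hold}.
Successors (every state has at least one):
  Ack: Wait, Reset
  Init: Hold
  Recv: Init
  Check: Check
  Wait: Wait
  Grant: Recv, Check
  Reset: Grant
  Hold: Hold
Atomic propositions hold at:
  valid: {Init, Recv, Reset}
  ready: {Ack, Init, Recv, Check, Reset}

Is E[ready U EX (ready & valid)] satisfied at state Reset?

Sat(ready & valid) = {Init, Recv, Reset}
Sat(EX (ready & valid)) = {s : some successor in {Init, Recv, Reset}} = {Ack, Recv, Grant}
E[ready U EX (ready & valid)]: least fixpoint, start Z0 = Sat(EX (ready & valid)) = {Ack, Recv, Grant}, add states in Sat(ready) with some successor in Z. Z1 = {Ack, Recv, Grant, Reset}; fixed.
Sat(E[ready U EX (ready & valid)]) = {Ack, Recv, Grant, Reset}
Reset ∈ Sat(E[ready U EX (ready & valid)]) = {Ack, Recv, Grant, Reset}, so the formula holds at Reset.

Yes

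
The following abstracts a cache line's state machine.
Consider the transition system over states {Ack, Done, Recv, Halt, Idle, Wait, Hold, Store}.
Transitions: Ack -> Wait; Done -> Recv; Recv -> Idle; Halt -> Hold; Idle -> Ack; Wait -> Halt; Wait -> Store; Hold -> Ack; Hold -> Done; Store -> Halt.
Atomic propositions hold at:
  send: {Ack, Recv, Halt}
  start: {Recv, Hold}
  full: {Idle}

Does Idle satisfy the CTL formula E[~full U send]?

No

Sat(~full) = {Ack, Done, Recv, Halt, Wait, Hold, Store}
E[~full U send]: least fixpoint, start Z0 = Sat(send) = {Ack, Recv, Halt}, add states in Sat(~full) with some successor in Z. Z1 = {Ack, Done, Recv, Halt, Wait, Hold, Store}; fixed.
Sat(E[~full U send]) = {Ack, Done, Recv, Halt, Wait, Hold, Store}
Idle ∉ Sat(E[~full U send]) = {Ack, Done, Recv, Halt, Wait, Hold, Store}, so the formula does not hold at Idle.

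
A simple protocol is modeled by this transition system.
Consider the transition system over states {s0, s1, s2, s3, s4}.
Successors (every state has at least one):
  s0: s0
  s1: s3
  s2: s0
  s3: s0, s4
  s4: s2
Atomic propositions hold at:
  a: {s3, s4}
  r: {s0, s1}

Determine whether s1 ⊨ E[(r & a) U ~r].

Sat(r & a) = ∅
Sat(~r) = {s2, s3, s4}
E[(r & a) U ~r]: least fixpoint, start Z0 = Sat(~r) = {s2, s3, s4}, add states in Sat(r & a) with some successor in Z. Already a fixed point.
Sat(E[(r & a) U ~r]) = {s2, s3, s4}
s1 ∉ Sat(E[(r & a) U ~r]) = {s2, s3, s4}, so the formula does not hold at s1.

No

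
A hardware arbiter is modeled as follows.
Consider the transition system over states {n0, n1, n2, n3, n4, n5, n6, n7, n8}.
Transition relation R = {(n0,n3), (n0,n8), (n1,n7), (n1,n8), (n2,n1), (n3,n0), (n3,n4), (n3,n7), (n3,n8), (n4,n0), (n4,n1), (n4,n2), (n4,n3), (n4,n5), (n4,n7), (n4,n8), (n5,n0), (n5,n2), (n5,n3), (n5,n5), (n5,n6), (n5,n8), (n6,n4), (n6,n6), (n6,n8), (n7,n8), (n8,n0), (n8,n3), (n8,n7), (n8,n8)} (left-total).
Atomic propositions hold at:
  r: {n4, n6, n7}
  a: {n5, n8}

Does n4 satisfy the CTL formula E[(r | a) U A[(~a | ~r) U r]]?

Yes

Sat(r | a) = {n4, n5, n6, n7, n8}
Sat(~a) = {n0, n1, n2, n3, n4, n6, n7}
Sat(~r) = {n0, n1, n2, n3, n5, n8}
Sat(~a | ~r) = {n0, n1, n2, n3, n4, n5, n6, n7, n8}
A[(~a | ~r) U r]: least fixpoint, start Z0 = Sat(r) = {n4, n6, n7}, add states in Sat(~a | ~r) with every successor in Z. Already a fixed point.
Sat(A[(~a | ~r) U r]) = {n4, n6, n7}
E[(r | a) U A[(~a | ~r) U r]]: least fixpoint, start Z0 = Sat(A[(~a | ~r) U r]) = {n4, n6, n7}, add states in Sat(r | a) with some successor in Z. Z1 = {n4, n5, n6, n7, n8}; fixed.
Sat(E[(r | a) U A[(~a | ~r) U r]]) = {n4, n5, n6, n7, n8}
n4 ∈ Sat(E[(r | a) U A[(~a | ~r) U r]]) = {n4, n5, n6, n7, n8}, so the formula holds at n4.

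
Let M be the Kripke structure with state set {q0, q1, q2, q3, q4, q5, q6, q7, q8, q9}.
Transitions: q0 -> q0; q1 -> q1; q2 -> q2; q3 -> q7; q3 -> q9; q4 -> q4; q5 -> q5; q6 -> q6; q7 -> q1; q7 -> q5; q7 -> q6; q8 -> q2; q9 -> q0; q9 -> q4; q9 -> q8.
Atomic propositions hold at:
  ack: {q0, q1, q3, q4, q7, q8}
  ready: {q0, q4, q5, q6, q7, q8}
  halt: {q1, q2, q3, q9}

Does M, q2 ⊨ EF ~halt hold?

No

Sat(~halt) = {q0, q4, q5, q6, q7, q8}
EF ~halt: least fixpoint, start Z0 = {q0, q4, q5, q6, q7, q8}, add states with some successor in Z. Z1 = {q0, q3, q4, q5, q6, q7, q8, q9}; fixed.
Sat(EF ~halt) = {q0, q3, q4, q5, q6, q7, q8, q9}
q2 ∉ Sat(EF ~halt) = {q0, q3, q4, q5, q6, q7, q8, q9}, so the formula does not hold at q2.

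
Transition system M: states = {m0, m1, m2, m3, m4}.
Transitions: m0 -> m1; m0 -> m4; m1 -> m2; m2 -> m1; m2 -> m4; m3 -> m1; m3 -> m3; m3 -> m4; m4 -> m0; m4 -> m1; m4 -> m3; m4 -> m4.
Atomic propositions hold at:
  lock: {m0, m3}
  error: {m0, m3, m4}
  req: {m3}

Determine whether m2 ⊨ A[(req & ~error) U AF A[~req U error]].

No

Sat(~error) = {m1, m2}
Sat(req & ~error) = ∅
Sat(~req) = {m0, m1, m2, m4}
A[~req U error]: least fixpoint, start Z0 = Sat(error) = {m0, m3, m4}, add states in Sat(~req) with every successor in Z. Already a fixed point.
Sat(A[~req U error]) = {m0, m3, m4}
AF A[~req U error]: least fixpoint, start Z0 = {m0, m3, m4}, add states with every successor in Z. Already a fixed point.
Sat(AF A[~req U error]) = {m0, m3, m4}
A[(req & ~error) U AF A[~req U error]]: least fixpoint, start Z0 = Sat(AF A[~req U error]) = {m0, m3, m4}, add states in Sat(req & ~error) with every successor in Z. Already a fixed point.
Sat(A[(req & ~error) U AF A[~req U error]]) = {m0, m3, m4}
m2 ∉ Sat(A[(req & ~error) U AF A[~req U error]]) = {m0, m3, m4}, so the formula does not hold at m2.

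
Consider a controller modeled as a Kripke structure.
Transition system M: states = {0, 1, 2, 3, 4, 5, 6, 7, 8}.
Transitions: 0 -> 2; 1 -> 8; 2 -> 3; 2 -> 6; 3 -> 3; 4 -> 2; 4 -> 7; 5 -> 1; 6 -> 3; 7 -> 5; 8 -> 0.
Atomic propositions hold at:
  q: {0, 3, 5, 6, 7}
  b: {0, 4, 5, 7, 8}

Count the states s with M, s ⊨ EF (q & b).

6

Sat(q & b) = {0, 5, 7}
EF (q & b): least fixpoint, start Z0 = {0, 5, 7}, add states with some successor in Z. Z1 = {0, 4, 5, 7, 8}; Z2 = {0, 1, 4, 5, 7, 8}; fixed.
Sat(EF (q & b)) = {0, 1, 4, 5, 7, 8}
|Sat(EF (q & b))| = |{0, 1, 4, 5, 7, 8}| = 6.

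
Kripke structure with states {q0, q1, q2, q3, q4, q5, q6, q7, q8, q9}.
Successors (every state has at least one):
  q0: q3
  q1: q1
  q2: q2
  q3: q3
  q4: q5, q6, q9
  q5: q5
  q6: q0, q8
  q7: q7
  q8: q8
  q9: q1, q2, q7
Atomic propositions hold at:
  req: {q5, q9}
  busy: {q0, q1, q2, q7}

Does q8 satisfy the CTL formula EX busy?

No

Sat(EX busy) = {s : some successor in {q0, q1, q2, q7}} = {q1, q2, q6, q7, q9}
q8 ∉ Sat(EX busy) = {q1, q2, q6, q7, q9}, so the formula does not hold at q8.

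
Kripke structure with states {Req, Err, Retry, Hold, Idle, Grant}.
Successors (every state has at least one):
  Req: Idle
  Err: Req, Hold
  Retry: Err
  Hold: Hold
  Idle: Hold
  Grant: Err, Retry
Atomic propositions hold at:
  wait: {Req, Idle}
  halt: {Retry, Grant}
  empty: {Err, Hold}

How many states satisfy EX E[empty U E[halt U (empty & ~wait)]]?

Sat(~wait) = {Err, Retry, Hold, Grant}
Sat(empty & ~wait) = {Err, Hold}
E[halt U (empty & ~wait)]: least fixpoint, start Z0 = Sat((empty & ~wait)) = {Err, Hold}, add states in Sat(halt) with some successor in Z. Z1 = {Err, Retry, Hold, Grant}; fixed.
Sat(E[halt U (empty & ~wait)]) = {Err, Retry, Hold, Grant}
E[empty U E[halt U (empty & ~wait)]]: least fixpoint, start Z0 = Sat(E[halt U (empty & ~wait)]) = {Err, Retry, Hold, Grant}, add states in Sat(empty) with some successor in Z. Already a fixed point.
Sat(E[empty U E[halt U (empty & ~wait)]]) = {Err, Retry, Hold, Grant}
Sat(EX E[empty U E[halt U (empty & ~wait)]]) = {s : some successor in {Err, Retry, Hold, Grant}} = {Err, Retry, Hold, Idle, Grant}
|Sat(EX E[empty U E[halt U (empty & ~wait)]])| = |{Err, Retry, Hold, Idle, Grant}| = 5.

5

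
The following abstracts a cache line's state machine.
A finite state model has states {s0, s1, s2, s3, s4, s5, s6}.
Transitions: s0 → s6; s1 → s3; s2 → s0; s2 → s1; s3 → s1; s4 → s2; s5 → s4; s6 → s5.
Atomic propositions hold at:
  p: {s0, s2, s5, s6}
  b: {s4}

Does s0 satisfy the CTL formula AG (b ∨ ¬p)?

No

Sat(¬p) = {s1, s3, s4}
Sat(b ∨ ¬p) = {s1, s3, s4}
AG (b ∨ ¬p): greatest fixpoint, start Z0 = {s1, s3, s4}, keep only states in Sat with every successor in Z. Z1 = {s1, s3}; fixed.
Sat(AG (b ∨ ¬p)) = {s1, s3}
s0 ∉ Sat(AG (b ∨ ¬p)) = {s1, s3}, so the formula does not hold at s0.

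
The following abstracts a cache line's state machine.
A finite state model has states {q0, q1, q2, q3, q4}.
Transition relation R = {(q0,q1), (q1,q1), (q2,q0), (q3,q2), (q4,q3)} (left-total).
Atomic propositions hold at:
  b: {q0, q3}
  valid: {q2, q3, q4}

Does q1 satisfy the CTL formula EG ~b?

Sat(~b) = {q1, q2, q4}
EG ~b: greatest fixpoint, start Z0 = {q1, q2, q4}, keep only states in Sat with some successor in Z. Z1 = {q1}; fixed.
Sat(EG ~b) = {q1}
q1 ∈ Sat(EG ~b) = {q1}, so the formula holds at q1.

Yes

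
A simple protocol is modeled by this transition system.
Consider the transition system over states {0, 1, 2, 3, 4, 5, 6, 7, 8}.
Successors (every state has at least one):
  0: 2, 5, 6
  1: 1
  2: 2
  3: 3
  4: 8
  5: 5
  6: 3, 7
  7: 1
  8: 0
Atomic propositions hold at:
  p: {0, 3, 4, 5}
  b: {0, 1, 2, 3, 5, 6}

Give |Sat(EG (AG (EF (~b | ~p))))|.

3

Sat(~b) = {4, 7, 8}
Sat(~p) = {1, 2, 6, 7, 8}
Sat(~b | ~p) = {1, 2, 4, 6, 7, 8}
EF (~b | ~p): least fixpoint, start Z0 = {1, 2, 4, 6, 7, 8}, add states with some successor in Z. Z1 = {0, 1, 2, 4, 6, 7, 8}; fixed.
Sat(EF (~b | ~p)) = {0, 1, 2, 4, 6, 7, 8}
AG (EF (~b | ~p)): greatest fixpoint, start Z0 = {0, 1, 2, 4, 6, 7, 8}, keep only states in Sat with every successor in Z. Z1 = {1, 2, 4, 7, 8}; Z2 = {1, 2, 4, 7}; Z3 = {1, 2, 7}; fixed.
Sat(AG (EF (~b | ~p))) = {1, 2, 7}
EG (AG (EF (~b | ~p))): greatest fixpoint, start Z0 = {1, 2, 7}, keep only states in Sat with some successor in Z. Already a fixed point.
Sat(EG (AG (EF (~b | ~p)))) = {1, 2, 7}
|Sat(EG (AG (EF (~b | ~p))))| = |{1, 2, 7}| = 3.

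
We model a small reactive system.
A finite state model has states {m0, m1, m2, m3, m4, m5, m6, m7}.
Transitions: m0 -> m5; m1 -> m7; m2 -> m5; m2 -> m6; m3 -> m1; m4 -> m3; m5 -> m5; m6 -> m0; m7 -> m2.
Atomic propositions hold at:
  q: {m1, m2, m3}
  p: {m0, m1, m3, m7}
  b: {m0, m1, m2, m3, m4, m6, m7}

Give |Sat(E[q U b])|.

7

E[q U b]: least fixpoint, start Z0 = Sat(b) = {m0, m1, m2, m3, m4, m6, m7}, add states in Sat(q) with some successor in Z. Already a fixed point.
Sat(E[q U b]) = {m0, m1, m2, m3, m4, m6, m7}
|Sat(E[q U b])| = |{m0, m1, m2, m3, m4, m6, m7}| = 7.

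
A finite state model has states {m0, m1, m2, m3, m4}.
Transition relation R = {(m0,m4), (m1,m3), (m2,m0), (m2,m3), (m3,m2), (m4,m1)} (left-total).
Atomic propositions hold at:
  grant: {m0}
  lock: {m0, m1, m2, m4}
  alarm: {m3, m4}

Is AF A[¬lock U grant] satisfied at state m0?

Yes

Sat(¬lock) = {m3}
A[¬lock U grant]: least fixpoint, start Z0 = Sat(grant) = {m0}, add states in Sat(¬lock) with every successor in Z. Already a fixed point.
Sat(A[¬lock U grant]) = {m0}
AF A[¬lock U grant]: least fixpoint, start Z0 = {m0}, add states with every successor in Z. Already a fixed point.
Sat(AF A[¬lock U grant]) = {m0}
m0 ∈ Sat(AF A[¬lock U grant]) = {m0}, so the formula holds at m0.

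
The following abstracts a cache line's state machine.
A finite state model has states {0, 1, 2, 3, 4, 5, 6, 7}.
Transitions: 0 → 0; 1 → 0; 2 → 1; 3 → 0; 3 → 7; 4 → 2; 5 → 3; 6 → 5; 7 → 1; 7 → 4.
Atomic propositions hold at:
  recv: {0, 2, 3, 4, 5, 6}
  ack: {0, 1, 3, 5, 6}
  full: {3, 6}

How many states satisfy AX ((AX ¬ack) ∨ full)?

1

Sat(¬ack) = {2, 4, 7}
Sat(AX ¬ack) = {s : every successor in {2, 4, 7}} = {4}
Sat((AX ¬ack) ∨ full) = {3, 4, 6}
Sat(AX ((AX ¬ack) ∨ full)) = {s : every successor in {3, 4, 6}} = {5}
|Sat(AX ((AX ¬ack) ∨ full))| = |{5}| = 1.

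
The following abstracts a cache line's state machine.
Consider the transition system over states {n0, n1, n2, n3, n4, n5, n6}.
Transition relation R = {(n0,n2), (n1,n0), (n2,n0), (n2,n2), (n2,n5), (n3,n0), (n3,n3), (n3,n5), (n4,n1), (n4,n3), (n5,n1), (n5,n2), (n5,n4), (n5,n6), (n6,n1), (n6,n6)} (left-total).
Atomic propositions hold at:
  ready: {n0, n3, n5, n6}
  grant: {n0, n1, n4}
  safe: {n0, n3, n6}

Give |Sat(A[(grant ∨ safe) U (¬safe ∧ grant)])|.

2

Sat(grant ∨ safe) = {n0, n1, n3, n4, n6}
Sat(¬safe) = {n1, n2, n4, n5}
Sat(¬safe ∧ grant) = {n1, n4}
A[(grant ∨ safe) U (¬safe ∧ grant)]: least fixpoint, start Z0 = Sat((¬safe ∧ grant)) = {n1, n4}, add states in Sat(grant ∨ safe) with every successor in Z. Already a fixed point.
Sat(A[(grant ∨ safe) U (¬safe ∧ grant)]) = {n1, n4}
|Sat(A[(grant ∨ safe) U (¬safe ∧ grant)])| = |{n1, n4}| = 2.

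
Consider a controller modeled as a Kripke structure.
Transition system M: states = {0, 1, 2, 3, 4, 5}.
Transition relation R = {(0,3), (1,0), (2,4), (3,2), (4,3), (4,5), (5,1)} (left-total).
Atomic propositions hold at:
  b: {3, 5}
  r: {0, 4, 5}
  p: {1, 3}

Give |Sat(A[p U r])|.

A[p U r]: least fixpoint, start Z0 = Sat(r) = {0, 4, 5}, add states in Sat(p) with every successor in Z. Z1 = {0, 1, 4, 5}; fixed.
Sat(A[p U r]) = {0, 1, 4, 5}
|Sat(A[p U r])| = |{0, 1, 4, 5}| = 4.

4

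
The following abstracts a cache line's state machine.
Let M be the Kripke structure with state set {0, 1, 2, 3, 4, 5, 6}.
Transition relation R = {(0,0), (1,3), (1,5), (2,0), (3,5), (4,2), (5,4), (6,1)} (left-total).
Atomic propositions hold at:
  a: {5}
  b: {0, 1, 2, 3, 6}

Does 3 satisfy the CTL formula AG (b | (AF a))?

No

AF a: least fixpoint, start Z0 = {5}, add states with every successor in Z. Z1 = {3, 5}; Z2 = {1, 3, 5}; Z3 = {1, 3, 5, 6}; fixed.
Sat(AF a) = {1, 3, 5, 6}
Sat(b | (AF a)) = {0, 1, 2, 3, 5, 6}
AG (b | (AF a)): greatest fixpoint, start Z0 = {0, 1, 2, 3, 5, 6}, keep only states in Sat with every successor in Z. Z1 = {0, 1, 2, 3, 6}; Z2 = {0, 2, 6}; Z3 = {0, 2}; fixed.
Sat(AG (b | (AF a))) = {0, 2}
3 ∉ Sat(AG (b | (AF a))) = {0, 2}, so the formula does not hold at 3.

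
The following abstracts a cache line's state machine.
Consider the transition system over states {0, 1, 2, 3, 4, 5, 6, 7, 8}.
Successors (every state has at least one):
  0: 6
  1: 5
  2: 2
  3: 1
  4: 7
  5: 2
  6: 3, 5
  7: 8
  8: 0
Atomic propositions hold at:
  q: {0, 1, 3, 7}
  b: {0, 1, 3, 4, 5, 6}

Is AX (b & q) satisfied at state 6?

No

Sat(b & q) = {0, 1, 3}
Sat(AX (b & q)) = {s : every successor in {0, 1, 3}} = {3, 8}
6 ∉ Sat(AX (b & q)) = {3, 8}, so the formula does not hold at 6.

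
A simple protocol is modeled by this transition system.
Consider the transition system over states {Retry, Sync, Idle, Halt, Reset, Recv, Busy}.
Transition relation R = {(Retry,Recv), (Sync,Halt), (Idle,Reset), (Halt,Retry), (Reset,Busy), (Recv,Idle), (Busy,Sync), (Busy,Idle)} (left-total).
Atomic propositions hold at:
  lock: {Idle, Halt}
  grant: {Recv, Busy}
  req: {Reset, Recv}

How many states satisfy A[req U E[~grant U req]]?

6

Sat(~grant) = {Retry, Sync, Idle, Halt, Reset}
E[~grant U req]: least fixpoint, start Z0 = Sat(req) = {Reset, Recv}, add states in Sat(~grant) with some successor in Z. Z1 = {Retry, Idle, Reset, Recv}; Z2 = {Retry, Idle, Halt, Reset, Recv}; Z3 = {Retry, Sync, Idle, Halt, Reset, Recv}; fixed.
Sat(E[~grant U req]) = {Retry, Sync, Idle, Halt, Reset, Recv}
A[req U E[~grant U req]]: least fixpoint, start Z0 = Sat(E[~grant U req]) = {Retry, Sync, Idle, Halt, Reset, Recv}, add states in Sat(req) with every successor in Z. Already a fixed point.
Sat(A[req U E[~grant U req]]) = {Retry, Sync, Idle, Halt, Reset, Recv}
|Sat(A[req U E[~grant U req]])| = |{Retry, Sync, Idle, Halt, Reset, Recv}| = 6.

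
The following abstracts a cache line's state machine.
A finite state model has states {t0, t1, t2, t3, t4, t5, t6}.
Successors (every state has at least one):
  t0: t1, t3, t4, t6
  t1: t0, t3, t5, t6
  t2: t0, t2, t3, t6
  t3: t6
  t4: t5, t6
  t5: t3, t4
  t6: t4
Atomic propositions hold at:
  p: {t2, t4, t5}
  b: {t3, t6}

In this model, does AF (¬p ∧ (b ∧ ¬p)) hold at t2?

No

Sat(¬p) = {t0, t1, t3, t6}
Sat(b ∧ ¬p) = {t3, t6}
Sat(¬p ∧ (b ∧ ¬p)) = {t3, t6}
AF (¬p ∧ (b ∧ ¬p)): least fixpoint, start Z0 = {t3, t6}, add states with every successor in Z. Already a fixed point.
Sat(AF (¬p ∧ (b ∧ ¬p))) = {t3, t6}
t2 ∉ Sat(AF (¬p ∧ (b ∧ ¬p))) = {t3, t6}, so the formula does not hold at t2.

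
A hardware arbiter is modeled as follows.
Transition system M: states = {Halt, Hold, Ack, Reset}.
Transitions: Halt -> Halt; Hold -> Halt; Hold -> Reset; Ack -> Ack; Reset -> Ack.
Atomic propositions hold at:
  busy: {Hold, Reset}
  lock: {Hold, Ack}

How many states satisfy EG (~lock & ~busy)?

1

Sat(~lock) = {Halt, Reset}
Sat(~busy) = {Halt, Ack}
Sat(~lock & ~busy) = {Halt}
EG (~lock & ~busy): greatest fixpoint, start Z0 = {Halt}, keep only states in Sat with some successor in Z. Already a fixed point.
Sat(EG (~lock & ~busy)) = {Halt}
|Sat(EG (~lock & ~busy))| = |{Halt}| = 1.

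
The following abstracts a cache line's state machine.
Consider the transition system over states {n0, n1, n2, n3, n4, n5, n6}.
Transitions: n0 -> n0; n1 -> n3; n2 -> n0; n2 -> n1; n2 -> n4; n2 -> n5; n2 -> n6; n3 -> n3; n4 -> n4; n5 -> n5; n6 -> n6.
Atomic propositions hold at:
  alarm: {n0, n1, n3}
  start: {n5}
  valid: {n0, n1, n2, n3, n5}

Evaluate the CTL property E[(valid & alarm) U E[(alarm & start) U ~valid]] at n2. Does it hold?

Sat(valid & alarm) = {n0, n1, n3}
Sat(alarm & start) = ∅
Sat(~valid) = {n4, n6}
E[(alarm & start) U ~valid]: least fixpoint, start Z0 = Sat(~valid) = {n4, n6}, add states in Sat(alarm & start) with some successor in Z. Already a fixed point.
Sat(E[(alarm & start) U ~valid]) = {n4, n6}
E[(valid & alarm) U E[(alarm & start) U ~valid]]: least fixpoint, start Z0 = Sat(E[(alarm & start) U ~valid]) = {n4, n6}, add states in Sat(valid & alarm) with some successor in Z. Already a fixed point.
Sat(E[(valid & alarm) U E[(alarm & start) U ~valid]]) = {n4, n6}
n2 ∉ Sat(E[(valid & alarm) U E[(alarm & start) U ~valid]]) = {n4, n6}, so the formula does not hold at n2.

No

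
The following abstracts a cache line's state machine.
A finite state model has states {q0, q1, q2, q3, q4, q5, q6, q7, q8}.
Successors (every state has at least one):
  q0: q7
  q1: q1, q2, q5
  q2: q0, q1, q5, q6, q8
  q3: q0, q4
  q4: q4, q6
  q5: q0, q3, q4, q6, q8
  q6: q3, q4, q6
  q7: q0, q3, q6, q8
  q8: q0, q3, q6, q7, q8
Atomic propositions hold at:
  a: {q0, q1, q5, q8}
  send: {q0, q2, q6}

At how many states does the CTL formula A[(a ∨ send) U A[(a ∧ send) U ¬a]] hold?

Sat(a ∨ send) = {q0, q1, q2, q5, q6, q8}
Sat(a ∧ send) = {q0}
Sat(¬a) = {q2, q3, q4, q6, q7}
A[(a ∧ send) U ¬a]: least fixpoint, start Z0 = Sat(¬a) = {q2, q3, q4, q6, q7}, add states in Sat(a ∧ send) with every successor in Z. Z1 = {q0, q2, q3, q4, q6, q7}; fixed.
Sat(A[(a ∧ send) U ¬a]) = {q0, q2, q3, q4, q6, q7}
A[(a ∨ send) U A[(a ∧ send) U ¬a]]: least fixpoint, start Z0 = Sat(A[(a ∧ send) U ¬a]) = {q0, q2, q3, q4, q6, q7}, add states in Sat(a ∨ send) with every successor in Z. Already a fixed point.
Sat(A[(a ∨ send) U A[(a ∧ send) U ¬a]]) = {q0, q2, q3, q4, q6, q7}
|Sat(A[(a ∨ send) U A[(a ∧ send) U ¬a]])| = |{q0, q2, q3, q4, q6, q7}| = 6.

6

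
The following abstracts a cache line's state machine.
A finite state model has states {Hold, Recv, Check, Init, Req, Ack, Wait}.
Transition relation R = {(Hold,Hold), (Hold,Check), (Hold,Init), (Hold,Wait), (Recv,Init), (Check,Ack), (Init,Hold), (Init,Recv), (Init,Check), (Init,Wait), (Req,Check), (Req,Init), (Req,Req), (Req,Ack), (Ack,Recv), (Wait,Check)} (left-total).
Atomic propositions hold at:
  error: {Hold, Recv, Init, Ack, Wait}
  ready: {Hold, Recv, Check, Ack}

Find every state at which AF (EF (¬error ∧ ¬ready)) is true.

Sat(¬error) = {Check, Req}
Sat(¬ready) = {Init, Req, Wait}
Sat(¬error ∧ ¬ready) = {Req}
EF (¬error ∧ ¬ready): least fixpoint, start Z0 = {Req}, add states with some successor in Z. Already a fixed point.
Sat(EF (¬error ∧ ¬ready)) = {Req}
AF (EF (¬error ∧ ¬ready)): least fixpoint, start Z0 = {Req}, add states with every successor in Z. Already a fixed point.
Sat(AF (EF (¬error ∧ ¬ready))) = {Req}

{Req}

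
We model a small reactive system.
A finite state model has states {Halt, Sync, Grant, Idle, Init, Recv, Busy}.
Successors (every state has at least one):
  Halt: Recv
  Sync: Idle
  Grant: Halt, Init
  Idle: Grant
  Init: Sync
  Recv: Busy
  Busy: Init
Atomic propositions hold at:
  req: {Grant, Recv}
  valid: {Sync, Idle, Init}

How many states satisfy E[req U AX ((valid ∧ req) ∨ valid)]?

Sat(valid ∧ req) = ∅
Sat((valid ∧ req) ∨ valid) = {Sync, Idle, Init}
Sat(AX ((valid ∧ req) ∨ valid)) = {s : every successor in {Sync, Idle, Init}} = {Sync, Init, Busy}
E[req U AX ((valid ∧ req) ∨ valid)]: least fixpoint, start Z0 = Sat(AX ((valid ∧ req) ∨ valid)) = {Sync, Init, Busy}, add states in Sat(req) with some successor in Z. Z1 = {Sync, Grant, Init, Recv, Busy}; fixed.
Sat(E[req U AX ((valid ∧ req) ∨ valid)]) = {Sync, Grant, Init, Recv, Busy}
|Sat(E[req U AX ((valid ∧ req) ∨ valid)])| = |{Sync, Grant, Init, Recv, Busy}| = 5.

5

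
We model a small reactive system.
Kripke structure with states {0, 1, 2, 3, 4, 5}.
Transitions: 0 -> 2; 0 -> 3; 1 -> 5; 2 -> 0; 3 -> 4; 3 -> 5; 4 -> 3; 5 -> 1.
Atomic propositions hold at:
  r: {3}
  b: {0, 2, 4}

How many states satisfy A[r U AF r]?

2

AF r: least fixpoint, start Z0 = {3}, add states with every successor in Z. Z1 = {3, 4}; fixed.
Sat(AF r) = {3, 4}
A[r U AF r]: least fixpoint, start Z0 = Sat(AF r) = {3, 4}, add states in Sat(r) with every successor in Z. Already a fixed point.
Sat(A[r U AF r]) = {3, 4}
|Sat(A[r U AF r])| = |{3, 4}| = 2.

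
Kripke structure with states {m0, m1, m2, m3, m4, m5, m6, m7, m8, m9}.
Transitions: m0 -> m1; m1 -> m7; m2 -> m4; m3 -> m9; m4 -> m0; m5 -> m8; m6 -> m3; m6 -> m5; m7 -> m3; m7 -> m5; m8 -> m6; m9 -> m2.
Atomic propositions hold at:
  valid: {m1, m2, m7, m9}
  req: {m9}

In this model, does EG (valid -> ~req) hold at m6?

Sat(~req) = {m0, m1, m2, m3, m4, m5, m6, m7, m8}
Sat(valid -> ~req) = {m0, m1, m2, m3, m4, m5, m6, m7, m8}
EG (valid -> ~req): greatest fixpoint, start Z0 = {m0, m1, m2, m3, m4, m5, m6, m7, m8}, keep only states in Sat with some successor in Z. Z1 = {m0, m1, m2, m4, m5, m6, m7, m8}; fixed.
Sat(EG (valid -> ~req)) = {m0, m1, m2, m4, m5, m6, m7, m8}
m6 ∈ Sat(EG (valid -> ~req)) = {m0, m1, m2, m4, m5, m6, m7, m8}, so the formula holds at m6.

Yes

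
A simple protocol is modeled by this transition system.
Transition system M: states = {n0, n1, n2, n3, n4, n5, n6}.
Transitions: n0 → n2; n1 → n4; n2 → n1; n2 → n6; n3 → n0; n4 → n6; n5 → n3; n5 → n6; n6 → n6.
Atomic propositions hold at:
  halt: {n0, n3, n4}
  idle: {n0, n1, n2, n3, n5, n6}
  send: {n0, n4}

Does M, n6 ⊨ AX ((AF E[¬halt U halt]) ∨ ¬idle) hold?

No

Sat(¬halt) = {n1, n2, n5, n6}
E[¬halt U halt]: least fixpoint, start Z0 = Sat(halt) = {n0, n3, n4}, add states in Sat(¬halt) with some successor in Z. Z1 = {n0, n1, n3, n4, n5}; Z2 = {n0, n1, n2, n3, n4, n5}; fixed.
Sat(E[¬halt U halt]) = {n0, n1, n2, n3, n4, n5}
AF E[¬halt U halt]: least fixpoint, start Z0 = {n0, n1, n2, n3, n4, n5}, add states with every successor in Z. Already a fixed point.
Sat(AF E[¬halt U halt]) = {n0, n1, n2, n3, n4, n5}
Sat(¬idle) = {n4}
Sat((AF E[¬halt U halt]) ∨ ¬idle) = {n0, n1, n2, n3, n4, n5}
Sat(AX ((AF E[¬halt U halt]) ∨ ¬idle)) = {s : every successor in {n0, n1, n2, n3, n4, n5}} = {n0, n1, n3}
n6 ∉ Sat(AX ((AF E[¬halt U halt]) ∨ ¬idle)) = {n0, n1, n3}, so the formula does not hold at n6.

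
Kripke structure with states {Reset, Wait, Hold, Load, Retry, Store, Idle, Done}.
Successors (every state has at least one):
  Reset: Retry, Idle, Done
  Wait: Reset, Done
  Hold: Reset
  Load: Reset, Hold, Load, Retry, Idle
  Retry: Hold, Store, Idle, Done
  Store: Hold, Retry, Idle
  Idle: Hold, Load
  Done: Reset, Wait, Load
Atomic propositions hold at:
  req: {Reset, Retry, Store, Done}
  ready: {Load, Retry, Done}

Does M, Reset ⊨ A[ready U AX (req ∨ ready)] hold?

No

Sat(req ∨ ready) = {Reset, Load, Retry, Store, Done}
Sat(AX (req ∨ ready)) = {s : every successor in {Reset, Load, Retry, Store, Done}} = {Wait, Hold}
A[ready U AX (req ∨ ready)]: least fixpoint, start Z0 = Sat(AX (req ∨ ready)) = {Wait, Hold}, add states in Sat(ready) with every successor in Z. Already a fixed point.
Sat(A[ready U AX (req ∨ ready)]) = {Wait, Hold}
Reset ∉ Sat(A[ready U AX (req ∨ ready)]) = {Wait, Hold}, so the formula does not hold at Reset.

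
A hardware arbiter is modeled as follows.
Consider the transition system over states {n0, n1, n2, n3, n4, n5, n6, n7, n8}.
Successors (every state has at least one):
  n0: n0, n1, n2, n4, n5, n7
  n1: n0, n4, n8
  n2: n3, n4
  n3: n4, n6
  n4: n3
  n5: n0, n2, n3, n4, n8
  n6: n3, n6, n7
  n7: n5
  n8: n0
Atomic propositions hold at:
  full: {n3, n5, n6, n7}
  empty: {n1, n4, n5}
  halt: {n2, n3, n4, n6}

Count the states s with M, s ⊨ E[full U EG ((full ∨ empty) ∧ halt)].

5

Sat(full ∨ empty) = {n1, n3, n4, n5, n6, n7}
Sat((full ∨ empty) ∧ halt) = {n3, n4, n6}
EG ((full ∨ empty) ∧ halt): greatest fixpoint, start Z0 = {n3, n4, n6}, keep only states in Sat with some successor in Z. Already a fixed point.
Sat(EG ((full ∨ empty) ∧ halt)) = {n3, n4, n6}
E[full U EG ((full ∨ empty) ∧ halt)]: least fixpoint, start Z0 = Sat(EG ((full ∨ empty) ∧ halt)) = {n3, n4, n6}, add states in Sat(full) with some successor in Z. Z1 = {n3, n4, n5, n6}; Z2 = {n3, n4, n5, n6, n7}; fixed.
Sat(E[full U EG ((full ∨ empty) ∧ halt)]) = {n3, n4, n5, n6, n7}
|Sat(E[full U EG ((full ∨ empty) ∧ halt)])| = |{n3, n4, n5, n6, n7}| = 5.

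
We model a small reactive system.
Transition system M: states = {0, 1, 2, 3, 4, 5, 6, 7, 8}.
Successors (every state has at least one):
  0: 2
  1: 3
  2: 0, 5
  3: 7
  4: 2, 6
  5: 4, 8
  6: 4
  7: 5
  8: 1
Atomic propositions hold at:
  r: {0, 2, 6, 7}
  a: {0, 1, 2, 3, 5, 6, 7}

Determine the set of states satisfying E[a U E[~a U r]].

Sat(~a) = {4, 8}
E[~a U r]: least fixpoint, start Z0 = Sat(r) = {0, 2, 6, 7}, add states in Sat(~a) with some successor in Z. Z1 = {0, 2, 4, 6, 7}; fixed.
Sat(E[~a U r]) = {0, 2, 4, 6, 7}
E[a U E[~a U r]]: least fixpoint, start Z0 = Sat(E[~a U r]) = {0, 2, 4, 6, 7}, add states in Sat(a) with some successor in Z. Z1 = {0, 2, 3, 4, 5, 6, 7}; Z2 = {0, 1, 2, 3, 4, 5, 6, 7}; fixed.
Sat(E[a U E[~a U r]]) = {0, 1, 2, 3, 4, 5, 6, 7}

{0, 1, 2, 3, 4, 5, 6, 7}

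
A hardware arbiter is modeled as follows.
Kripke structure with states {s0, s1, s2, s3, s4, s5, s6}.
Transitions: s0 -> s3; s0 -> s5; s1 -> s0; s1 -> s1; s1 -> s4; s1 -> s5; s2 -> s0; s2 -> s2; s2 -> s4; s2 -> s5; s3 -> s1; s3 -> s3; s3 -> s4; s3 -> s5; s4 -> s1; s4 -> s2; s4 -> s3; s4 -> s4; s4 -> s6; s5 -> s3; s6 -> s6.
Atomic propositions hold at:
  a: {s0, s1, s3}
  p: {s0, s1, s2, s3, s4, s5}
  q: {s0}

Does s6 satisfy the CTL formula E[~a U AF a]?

Sat(~a) = {s2, s4, s5, s6}
AF a: least fixpoint, start Z0 = {s0, s1, s3}, add states with every successor in Z. Z1 = {s0, s1, s3, s5}; fixed.
Sat(AF a) = {s0, s1, s3, s5}
E[~a U AF a]: least fixpoint, start Z0 = Sat(AF a) = {s0, s1, s3, s5}, add states in Sat(~a) with some successor in Z. Z1 = {s0, s1, s2, s3, s4, s5}; fixed.
Sat(E[~a U AF a]) = {s0, s1, s2, s3, s4, s5}
s6 ∉ Sat(E[~a U AF a]) = {s0, s1, s2, s3, s4, s5}, so the formula does not hold at s6.

No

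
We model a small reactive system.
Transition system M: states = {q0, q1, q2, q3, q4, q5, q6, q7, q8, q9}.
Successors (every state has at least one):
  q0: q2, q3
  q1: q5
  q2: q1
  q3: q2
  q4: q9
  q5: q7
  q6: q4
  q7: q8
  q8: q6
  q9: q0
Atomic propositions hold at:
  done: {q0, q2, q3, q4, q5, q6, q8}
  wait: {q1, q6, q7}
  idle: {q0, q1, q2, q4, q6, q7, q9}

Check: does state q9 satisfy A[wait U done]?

No

A[wait U done]: least fixpoint, start Z0 = Sat(done) = {q0, q2, q3, q4, q5, q6, q8}, add states in Sat(wait) with every successor in Z. Z1 = {q0, q1, q2, q3, q4, q5, q6, q7, q8}; fixed.
Sat(A[wait U done]) = {q0, q1, q2, q3, q4, q5, q6, q7, q8}
q9 ∉ Sat(A[wait U done]) = {q0, q1, q2, q3, q4, q5, q6, q7, q8}, so the formula does not hold at q9.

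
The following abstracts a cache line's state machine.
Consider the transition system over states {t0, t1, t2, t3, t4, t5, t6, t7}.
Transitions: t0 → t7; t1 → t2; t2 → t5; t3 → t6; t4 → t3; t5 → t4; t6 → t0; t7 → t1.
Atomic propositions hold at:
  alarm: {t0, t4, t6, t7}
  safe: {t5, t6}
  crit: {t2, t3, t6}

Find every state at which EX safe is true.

{t2, t3}

Sat(EX safe) = {s : some successor in {t5, t6}} = {t2, t3}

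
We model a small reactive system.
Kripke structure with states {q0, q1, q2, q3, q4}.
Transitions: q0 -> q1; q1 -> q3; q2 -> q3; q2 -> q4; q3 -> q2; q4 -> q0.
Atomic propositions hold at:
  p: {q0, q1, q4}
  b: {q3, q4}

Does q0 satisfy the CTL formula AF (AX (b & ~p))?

Sat(~p) = {q2, q3}
Sat(b & ~p) = {q3}
Sat(AX (b & ~p)) = {s : every successor in {q3}} = {q1}
AF (AX (b & ~p)): least fixpoint, start Z0 = {q1}, add states with every successor in Z. Z1 = {q0, q1}; Z2 = {q0, q1, q4}; fixed.
Sat(AF (AX (b & ~p))) = {q0, q1, q4}
q0 ∈ Sat(AF (AX (b & ~p))) = {q0, q1, q4}, so the formula holds at q0.

Yes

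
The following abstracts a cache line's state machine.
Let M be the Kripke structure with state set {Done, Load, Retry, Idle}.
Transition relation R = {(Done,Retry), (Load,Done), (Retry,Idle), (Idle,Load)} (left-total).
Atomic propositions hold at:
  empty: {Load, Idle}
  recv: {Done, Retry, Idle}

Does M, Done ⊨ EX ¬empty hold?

Yes

Sat(¬empty) = {Done, Retry}
Sat(EX ¬empty) = {s : some successor in {Done, Retry}} = {Done, Load}
Done ∈ Sat(EX ¬empty) = {Done, Load}, so the formula holds at Done.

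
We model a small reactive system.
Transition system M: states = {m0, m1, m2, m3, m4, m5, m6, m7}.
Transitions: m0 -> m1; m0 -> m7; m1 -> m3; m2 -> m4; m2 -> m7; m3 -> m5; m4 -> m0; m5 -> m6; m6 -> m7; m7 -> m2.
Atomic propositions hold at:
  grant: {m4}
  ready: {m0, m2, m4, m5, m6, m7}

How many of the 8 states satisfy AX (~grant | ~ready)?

Sat(~grant) = {m0, m1, m2, m3, m5, m6, m7}
Sat(~ready) = {m1, m3}
Sat(~grant | ~ready) = {m0, m1, m2, m3, m5, m6, m7}
Sat(AX (~grant | ~ready)) = {s : every successor in {m0, m1, m2, m3, m5, m6, m7}} = {m0, m1, m3, m4, m5, m6, m7}
|Sat(AX (~grant | ~ready))| = |{m0, m1, m3, m4, m5, m6, m7}| = 7.

7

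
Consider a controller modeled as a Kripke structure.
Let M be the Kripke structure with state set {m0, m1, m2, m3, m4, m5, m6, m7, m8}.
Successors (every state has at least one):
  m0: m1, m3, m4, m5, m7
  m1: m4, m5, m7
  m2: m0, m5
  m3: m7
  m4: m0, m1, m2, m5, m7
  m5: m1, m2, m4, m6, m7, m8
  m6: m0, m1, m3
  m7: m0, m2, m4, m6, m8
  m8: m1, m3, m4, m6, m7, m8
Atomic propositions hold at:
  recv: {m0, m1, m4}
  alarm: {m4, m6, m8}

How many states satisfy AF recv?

AF recv: least fixpoint, start Z0 = {m0, m1, m4}, add states with every successor in Z. Already a fixed point.
Sat(AF recv) = {m0, m1, m4}
|Sat(AF recv)| = |{m0, m1, m4}| = 3.

3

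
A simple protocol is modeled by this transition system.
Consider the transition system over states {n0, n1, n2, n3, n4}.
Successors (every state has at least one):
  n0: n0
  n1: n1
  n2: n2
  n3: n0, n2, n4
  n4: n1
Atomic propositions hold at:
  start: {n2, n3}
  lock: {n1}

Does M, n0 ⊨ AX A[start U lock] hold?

A[start U lock]: least fixpoint, start Z0 = Sat(lock) = {n1}, add states in Sat(start) with every successor in Z. Already a fixed point.
Sat(A[start U lock]) = {n1}
Sat(AX A[start U lock]) = {s : every successor in {n1}} = {n1, n4}
n0 ∉ Sat(AX A[start U lock]) = {n1, n4}, so the formula does not hold at n0.

No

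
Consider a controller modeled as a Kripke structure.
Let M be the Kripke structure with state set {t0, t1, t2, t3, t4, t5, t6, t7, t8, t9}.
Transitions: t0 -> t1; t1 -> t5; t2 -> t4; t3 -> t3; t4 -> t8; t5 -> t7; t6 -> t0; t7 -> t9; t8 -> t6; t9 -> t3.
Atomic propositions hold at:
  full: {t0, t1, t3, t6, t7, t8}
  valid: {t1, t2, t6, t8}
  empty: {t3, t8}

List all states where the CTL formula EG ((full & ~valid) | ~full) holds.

{t3, t5, t7, t9}

Sat(~valid) = {t0, t3, t4, t5, t7, t9}
Sat(full & ~valid) = {t0, t3, t7}
Sat(~full) = {t2, t4, t5, t9}
Sat((full & ~valid) | ~full) = {t0, t2, t3, t4, t5, t7, t9}
EG ((full & ~valid) | ~full): greatest fixpoint, start Z0 = {t0, t2, t3, t4, t5, t7, t9}, keep only states in Sat with some successor in Z. Z1 = {t2, t3, t5, t7, t9}; Z2 = {t3, t5, t7, t9}; fixed.
Sat(EG ((full & ~valid) | ~full)) = {t3, t5, t7, t9}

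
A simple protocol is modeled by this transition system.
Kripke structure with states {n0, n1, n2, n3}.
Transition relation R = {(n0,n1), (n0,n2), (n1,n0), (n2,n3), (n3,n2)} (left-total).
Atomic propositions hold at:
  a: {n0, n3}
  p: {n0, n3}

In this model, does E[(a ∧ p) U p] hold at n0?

Sat(a ∧ p) = {n0, n3}
E[(a ∧ p) U p]: least fixpoint, start Z0 = Sat(p) = {n0, n3}, add states in Sat(a ∧ p) with some successor in Z. Already a fixed point.
Sat(E[(a ∧ p) U p]) = {n0, n3}
n0 ∈ Sat(E[(a ∧ p) U p]) = {n0, n3}, so the formula holds at n0.

Yes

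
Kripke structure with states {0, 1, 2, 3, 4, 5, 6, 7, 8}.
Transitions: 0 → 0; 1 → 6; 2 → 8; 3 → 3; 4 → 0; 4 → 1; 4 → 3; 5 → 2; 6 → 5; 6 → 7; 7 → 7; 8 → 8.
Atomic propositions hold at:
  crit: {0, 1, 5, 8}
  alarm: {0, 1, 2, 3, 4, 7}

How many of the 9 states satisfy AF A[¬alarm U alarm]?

Sat(¬alarm) = {5, 6, 8}
A[¬alarm U alarm]: least fixpoint, start Z0 = Sat(alarm) = {0, 1, 2, 3, 4, 7}, add states in Sat(¬alarm) with every successor in Z. Z1 = {0, 1, 2, 3, 4, 5, 7}; Z2 = {0, 1, 2, 3, 4, 5, 6, 7}; fixed.
Sat(A[¬alarm U alarm]) = {0, 1, 2, 3, 4, 5, 6, 7}
AF A[¬alarm U alarm]: least fixpoint, start Z0 = {0, 1, 2, 3, 4, 5, 6, 7}, add states with every successor in Z. Already a fixed point.
Sat(AF A[¬alarm U alarm]) = {0, 1, 2, 3, 4, 5, 6, 7}
|Sat(AF A[¬alarm U alarm])| = |{0, 1, 2, 3, 4, 5, 6, 7}| = 8.

8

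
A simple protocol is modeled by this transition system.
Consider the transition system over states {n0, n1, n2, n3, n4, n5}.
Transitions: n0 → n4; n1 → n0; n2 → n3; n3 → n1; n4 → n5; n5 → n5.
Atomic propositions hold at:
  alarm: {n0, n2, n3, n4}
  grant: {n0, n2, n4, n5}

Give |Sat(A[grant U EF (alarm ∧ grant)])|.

Sat(alarm ∧ grant) = {n0, n2, n4}
EF (alarm ∧ grant): least fixpoint, start Z0 = {n0, n2, n4}, add states with some successor in Z. Z1 = {n0, n1, n2, n4}; Z2 = {n0, n1, n2, n3, n4}; fixed.
Sat(EF (alarm ∧ grant)) = {n0, n1, n2, n3, n4}
A[grant U EF (alarm ∧ grant)]: least fixpoint, start Z0 = Sat(EF (alarm ∧ grant)) = {n0, n1, n2, n3, n4}, add states in Sat(grant) with every successor in Z. Already a fixed point.
Sat(A[grant U EF (alarm ∧ grant)]) = {n0, n1, n2, n3, n4}
|Sat(A[grant U EF (alarm ∧ grant)])| = |{n0, n1, n2, n3, n4}| = 5.

5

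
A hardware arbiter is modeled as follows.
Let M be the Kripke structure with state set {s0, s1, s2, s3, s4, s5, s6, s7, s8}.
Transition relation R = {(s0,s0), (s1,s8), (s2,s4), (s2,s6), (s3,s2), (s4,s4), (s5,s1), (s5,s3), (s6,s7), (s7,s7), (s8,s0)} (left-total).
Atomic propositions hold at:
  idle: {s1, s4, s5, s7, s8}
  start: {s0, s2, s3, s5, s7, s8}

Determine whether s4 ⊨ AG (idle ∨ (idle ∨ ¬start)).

Sat(¬start) = {s1, s4, s6}
Sat(idle ∨ ¬start) = {s1, s4, s5, s6, s7, s8}
Sat(idle ∨ (idle ∨ ¬start)) = {s1, s4, s5, s6, s7, s8}
AG (idle ∨ (idle ∨ ¬start)): greatest fixpoint, start Z0 = {s1, s4, s5, s6, s7, s8}, keep only states in Sat with every successor in Z. Z1 = {s1, s4, s6, s7}; Z2 = {s4, s6, s7}; fixed.
Sat(AG (idle ∨ (idle ∨ ¬start))) = {s4, s6, s7}
s4 ∈ Sat(AG (idle ∨ (idle ∨ ¬start))) = {s4, s6, s7}, so the formula holds at s4.

Yes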